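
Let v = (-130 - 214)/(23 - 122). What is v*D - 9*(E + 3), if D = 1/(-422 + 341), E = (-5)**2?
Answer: -2021132/8019 ≈ -252.04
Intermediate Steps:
E = 25
v = 344/99 (v = -344/(-99) = -344*(-1/99) = 344/99 ≈ 3.4747)
D = -1/81 (D = 1/(-81) = -1/81 ≈ -0.012346)
v*D - 9*(E + 3) = (344/99)*(-1/81) - 9*(25 + 3) = -344/8019 - 9*28 = -344/8019 - 252 = -2021132/8019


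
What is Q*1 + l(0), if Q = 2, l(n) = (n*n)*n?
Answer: 2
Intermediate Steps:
l(n) = n³ (l(n) = n²*n = n³)
Q*1 + l(0) = 2*1 + 0³ = 2 + 0 = 2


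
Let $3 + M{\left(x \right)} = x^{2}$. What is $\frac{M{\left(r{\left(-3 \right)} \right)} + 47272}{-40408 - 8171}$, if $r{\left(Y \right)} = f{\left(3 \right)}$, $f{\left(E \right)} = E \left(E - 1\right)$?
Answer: $- \frac{47305}{48579} \approx -0.97377$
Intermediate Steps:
$f{\left(E \right)} = E \left(-1 + E\right)$
$r{\left(Y \right)} = 6$ ($r{\left(Y \right)} = 3 \left(-1 + 3\right) = 3 \cdot 2 = 6$)
$M{\left(x \right)} = -3 + x^{2}$
$\frac{M{\left(r{\left(-3 \right)} \right)} + 47272}{-40408 - 8171} = \frac{\left(-3 + 6^{2}\right) + 47272}{-40408 - 8171} = \frac{\left(-3 + 36\right) + 47272}{-48579} = \left(33 + 47272\right) \left(- \frac{1}{48579}\right) = 47305 \left(- \frac{1}{48579}\right) = - \frac{47305}{48579}$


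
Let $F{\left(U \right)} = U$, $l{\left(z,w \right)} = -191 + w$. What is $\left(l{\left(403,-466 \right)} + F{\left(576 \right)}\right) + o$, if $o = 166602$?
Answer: $166521$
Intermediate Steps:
$\left(l{\left(403,-466 \right)} + F{\left(576 \right)}\right) + o = \left(\left(-191 - 466\right) + 576\right) + 166602 = \left(-657 + 576\right) + 166602 = -81 + 166602 = 166521$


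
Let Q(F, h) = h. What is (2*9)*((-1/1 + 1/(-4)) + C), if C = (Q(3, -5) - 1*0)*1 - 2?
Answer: -297/2 ≈ -148.50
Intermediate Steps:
C = -7 (C = (-5 - 1*0)*1 - 2 = (-5 + 0)*1 - 2 = -5*1 - 2 = -5 - 2 = -7)
(2*9)*((-1/1 + 1/(-4)) + C) = (2*9)*((-1/1 + 1/(-4)) - 7) = 18*((-1*1 + 1*(-¼)) - 7) = 18*((-1 - ¼) - 7) = 18*(-5/4 - 7) = 18*(-33/4) = -297/2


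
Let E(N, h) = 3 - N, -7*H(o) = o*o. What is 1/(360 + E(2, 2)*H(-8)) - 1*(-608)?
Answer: 1493255/2456 ≈ 608.00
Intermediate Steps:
H(o) = -o²/7 (H(o) = -o*o/7 = -o²/7)
1/(360 + E(2, 2)*H(-8)) - 1*(-608) = 1/(360 + (3 - 1*2)*(-⅐*(-8)²)) - 1*(-608) = 1/(360 + (3 - 2)*(-⅐*64)) + 608 = 1/(360 + 1*(-64/7)) + 608 = 1/(360 - 64/7) + 608 = 1/(2456/7) + 608 = 7/2456 + 608 = 1493255/2456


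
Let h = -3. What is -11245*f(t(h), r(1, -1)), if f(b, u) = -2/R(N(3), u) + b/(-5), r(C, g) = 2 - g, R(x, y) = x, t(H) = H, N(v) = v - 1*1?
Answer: 4498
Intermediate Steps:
N(v) = -1 + v (N(v) = v - 1 = -1 + v)
f(b, u) = -1 - b/5 (f(b, u) = -2/(-1 + 3) + b/(-5) = -2/2 + b*(-⅕) = -2*½ - b/5 = -1 - b/5)
-11245*f(t(h), r(1, -1)) = -11245*(-1 - ⅕*(-3)) = -11245*(-1 + ⅗) = -11245*(-⅖) = 4498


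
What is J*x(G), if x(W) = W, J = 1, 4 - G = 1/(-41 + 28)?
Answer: 53/13 ≈ 4.0769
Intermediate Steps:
G = 53/13 (G = 4 - 1/(-41 + 28) = 4 - 1/(-13) = 4 - 1*(-1/13) = 4 + 1/13 = 53/13 ≈ 4.0769)
J*x(G) = 1*(53/13) = 53/13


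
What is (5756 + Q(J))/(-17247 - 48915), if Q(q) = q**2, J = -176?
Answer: -6122/11027 ≈ -0.55518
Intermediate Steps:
(5756 + Q(J))/(-17247 - 48915) = (5756 + (-176)**2)/(-17247 - 48915) = (5756 + 30976)/(-66162) = 36732*(-1/66162) = -6122/11027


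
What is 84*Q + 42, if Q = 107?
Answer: 9030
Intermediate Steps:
84*Q + 42 = 84*107 + 42 = 8988 + 42 = 9030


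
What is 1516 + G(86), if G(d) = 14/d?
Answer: 65195/43 ≈ 1516.2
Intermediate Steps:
1516 + G(86) = 1516 + 14/86 = 1516 + 14*(1/86) = 1516 + 7/43 = 65195/43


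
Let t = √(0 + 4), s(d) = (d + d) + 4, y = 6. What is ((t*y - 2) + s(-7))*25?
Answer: 0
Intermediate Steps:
s(d) = 4 + 2*d (s(d) = 2*d + 4 = 4 + 2*d)
t = 2 (t = √4 = 2)
((t*y - 2) + s(-7))*25 = ((2*6 - 2) + (4 + 2*(-7)))*25 = ((12 - 2) + (4 - 14))*25 = (10 - 10)*25 = 0*25 = 0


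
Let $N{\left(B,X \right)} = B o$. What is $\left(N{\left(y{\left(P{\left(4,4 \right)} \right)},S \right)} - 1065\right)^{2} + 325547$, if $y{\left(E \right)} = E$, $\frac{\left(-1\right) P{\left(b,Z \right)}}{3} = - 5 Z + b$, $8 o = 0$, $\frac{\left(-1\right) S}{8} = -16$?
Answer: $1459772$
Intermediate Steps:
$S = 128$ ($S = \left(-8\right) \left(-16\right) = 128$)
$o = 0$ ($o = \frac{1}{8} \cdot 0 = 0$)
$P{\left(b,Z \right)} = - 3 b + 15 Z$ ($P{\left(b,Z \right)} = - 3 \left(- 5 Z + b\right) = - 3 \left(b - 5 Z\right) = - 3 b + 15 Z$)
$N{\left(B,X \right)} = 0$ ($N{\left(B,X \right)} = B 0 = 0$)
$\left(N{\left(y{\left(P{\left(4,4 \right)} \right)},S \right)} - 1065\right)^{2} + 325547 = \left(0 - 1065\right)^{2} + 325547 = \left(-1065\right)^{2} + 325547 = 1134225 + 325547 = 1459772$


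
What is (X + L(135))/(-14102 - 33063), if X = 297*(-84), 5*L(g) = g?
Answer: 24921/47165 ≈ 0.52838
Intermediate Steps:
L(g) = g/5
X = -24948
(X + L(135))/(-14102 - 33063) = (-24948 + (⅕)*135)/(-14102 - 33063) = (-24948 + 27)/(-47165) = -24921*(-1/47165) = 24921/47165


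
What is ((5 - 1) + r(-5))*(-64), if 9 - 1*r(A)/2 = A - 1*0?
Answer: -2048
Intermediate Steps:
r(A) = 18 - 2*A (r(A) = 18 - 2*(A - 1*0) = 18 - 2*(A + 0) = 18 - 2*A)
((5 - 1) + r(-5))*(-64) = ((5 - 1) + (18 - 2*(-5)))*(-64) = (4 + (18 + 10))*(-64) = (4 + 28)*(-64) = 32*(-64) = -2048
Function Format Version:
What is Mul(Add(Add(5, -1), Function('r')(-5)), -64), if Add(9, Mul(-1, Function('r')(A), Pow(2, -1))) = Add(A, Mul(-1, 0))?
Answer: -2048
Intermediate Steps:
Function('r')(A) = Add(18, Mul(-2, A)) (Function('r')(A) = Add(18, Mul(-2, Add(A, Mul(-1, 0)))) = Add(18, Mul(-2, Add(A, 0))) = Add(18, Mul(-2, A)))
Mul(Add(Add(5, -1), Function('r')(-5)), -64) = Mul(Add(Add(5, -1), Add(18, Mul(-2, -5))), -64) = Mul(Add(4, Add(18, 10)), -64) = Mul(Add(4, 28), -64) = Mul(32, -64) = -2048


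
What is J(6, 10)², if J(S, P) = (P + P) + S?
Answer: 676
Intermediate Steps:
J(S, P) = S + 2*P (J(S, P) = 2*P + S = S + 2*P)
J(6, 10)² = (6 + 2*10)² = (6 + 20)² = 26² = 676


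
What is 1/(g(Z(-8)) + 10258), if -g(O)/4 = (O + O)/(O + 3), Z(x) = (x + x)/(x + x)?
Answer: 1/10256 ≈ 9.7504e-5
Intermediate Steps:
Z(x) = 1 (Z(x) = (2*x)/((2*x)) = (2*x)*(1/(2*x)) = 1)
g(O) = -8*O/(3 + O) (g(O) = -4*(O + O)/(O + 3) = -4*2*O/(3 + O) = -8*O/(3 + O))
1/(g(Z(-8)) + 10258) = 1/(-8*1/(3 + 1) + 10258) = 1/(-8*1/4 + 10258) = 1/(-8*1*1/4 + 10258) = 1/(-2 + 10258) = 1/10256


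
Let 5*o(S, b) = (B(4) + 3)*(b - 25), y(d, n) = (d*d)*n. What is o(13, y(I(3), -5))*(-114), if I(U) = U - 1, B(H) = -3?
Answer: 0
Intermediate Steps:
I(U) = -1 + U
y(d, n) = n*d**2 (y(d, n) = d**2*n = n*d**2)
o(S, b) = 0 (o(S, b) = ((-3 + 3)*(b - 25))/5 = (0*(-25 + b))/5 = (1/5)*0 = 0)
o(13, y(I(3), -5))*(-114) = 0*(-114) = 0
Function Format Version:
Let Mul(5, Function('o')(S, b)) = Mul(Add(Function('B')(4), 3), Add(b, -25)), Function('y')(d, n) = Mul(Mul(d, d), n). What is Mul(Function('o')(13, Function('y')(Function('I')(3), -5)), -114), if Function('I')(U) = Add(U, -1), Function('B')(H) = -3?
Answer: 0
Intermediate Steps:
Function('I')(U) = Add(-1, U)
Function('y')(d, n) = Mul(n, Pow(d, 2)) (Function('y')(d, n) = Mul(Pow(d, 2), n) = Mul(n, Pow(d, 2)))
Function('o')(S, b) = 0 (Function('o')(S, b) = Mul(Rational(1, 5), Mul(Add(-3, 3), Add(b, -25))) = Mul(Rational(1, 5), Mul(0, Add(-25, b))) = Mul(Rational(1, 5), 0) = 0)
Mul(Function('o')(13, Function('y')(Function('I')(3), -5)), -114) = Mul(0, -114) = 0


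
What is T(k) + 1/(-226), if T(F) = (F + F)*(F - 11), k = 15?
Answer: 27119/226 ≈ 120.00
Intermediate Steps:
T(F) = 2*F*(-11 + F) (T(F) = (2*F)*(-11 + F) = 2*F*(-11 + F))
T(k) + 1/(-226) = 2*15*(-11 + 15) + 1/(-226) = 2*15*4 - 1/226 = 120 - 1/226 = 27119/226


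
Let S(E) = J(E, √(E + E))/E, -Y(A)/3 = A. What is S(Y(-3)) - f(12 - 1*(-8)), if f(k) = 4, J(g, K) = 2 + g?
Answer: -25/9 ≈ -2.7778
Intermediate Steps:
Y(A) = -3*A
S(E) = (2 + E)/E
S(Y(-3)) - f(12 - 1*(-8)) = (2 - 3*(-3))/((-3*(-3))) - 1*4 = (2 + 9)/9 - 4 = (⅑)*11 - 4 = 11/9 - 4 = -25/9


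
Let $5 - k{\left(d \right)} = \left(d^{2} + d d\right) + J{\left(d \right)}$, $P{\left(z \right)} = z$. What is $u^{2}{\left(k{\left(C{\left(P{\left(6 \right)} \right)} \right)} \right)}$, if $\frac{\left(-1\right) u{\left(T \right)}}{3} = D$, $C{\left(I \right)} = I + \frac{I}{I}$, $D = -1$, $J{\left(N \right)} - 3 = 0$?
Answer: $9$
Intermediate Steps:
$J{\left(N \right)} = 3$ ($J{\left(N \right)} = 3 + 0 = 3$)
$C{\left(I \right)} = 1 + I$ ($C{\left(I \right)} = I + 1 = 1 + I$)
$k{\left(d \right)} = 2 - 2 d^{2}$ ($k{\left(d \right)} = 5 - \left(\left(d^{2} + d d\right) + 3\right) = 5 - \left(\left(d^{2} + d^{2}\right) + 3\right) = 5 - \left(2 d^{2} + 3\right) = 5 - \left(3 + 2 d^{2}\right) = 2 - 2 d^{2}$)
$u{\left(T \right)} = 3$ ($u{\left(T \right)} = \left(-3\right) \left(-1\right) = 3$)
$u^{2}{\left(k{\left(C{\left(P{\left(6 \right)} \right)} \right)} \right)} = 3^{2} = 9$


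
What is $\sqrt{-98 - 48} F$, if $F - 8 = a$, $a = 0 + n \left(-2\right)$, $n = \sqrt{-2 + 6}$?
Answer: $4 i \sqrt{146} \approx 48.332 i$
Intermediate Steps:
$n = 2$ ($n = \sqrt{4} = 2$)
$a = -4$ ($a = 0 + 2 \left(-2\right) = 0 - 4 = -4$)
$F = 4$ ($F = 8 - 4 = 4$)
$\sqrt{-98 - 48} F = \sqrt{-98 - 48} \cdot 4 = \sqrt{-146} \cdot 4 = i \sqrt{146} \cdot 4 = 4 i \sqrt{146}$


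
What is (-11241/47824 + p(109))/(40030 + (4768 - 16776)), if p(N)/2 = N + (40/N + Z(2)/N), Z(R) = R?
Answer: 1139185835/146073529952 ≈ 0.0077987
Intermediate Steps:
p(N) = 2*N + 84/N (p(N) = 2*(N + (40/N + 2/N)) = 2*(N + 42/N) = 2*N + 84/N)
(-11241/47824 + p(109))/(40030 + (4768 - 16776)) = (-11241/47824 + (2*109 + 84/109))/(40030 + (4768 - 16776)) = (-11241*1/47824 + (218 + 84*(1/109)))/(40030 - 12008) = (-11241/47824 + (218 + 84/109))/28022 = (-11241/47824 + 23846/109)*(1/28022) = (1139185835/5212816)*(1/28022) = 1139185835/146073529952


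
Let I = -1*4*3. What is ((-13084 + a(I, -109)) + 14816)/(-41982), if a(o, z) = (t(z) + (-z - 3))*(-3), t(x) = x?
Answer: -1741/41982 ≈ -0.041470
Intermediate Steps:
I = -12 (I = -4*3 = -12)
a(o, z) = 9 (a(o, z) = (z + (-z - 3))*(-3) = (z + (-3 - z))*(-3) = -3*(-3) = 9)
((-13084 + a(I, -109)) + 14816)/(-41982) = ((-13084 + 9) + 14816)/(-41982) = (-13075 + 14816)*(-1/41982) = 1741*(-1/41982) = -1741/41982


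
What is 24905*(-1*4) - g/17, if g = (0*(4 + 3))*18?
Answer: -99620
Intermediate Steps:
g = 0 (g = (0*7)*18 = 0*18 = 0)
24905*(-1*4) - g/17 = 24905*(-1*4) - 0/17 = 24905*(-4) - 0/17 = -99620 - 1*0 = -99620 + 0 = -99620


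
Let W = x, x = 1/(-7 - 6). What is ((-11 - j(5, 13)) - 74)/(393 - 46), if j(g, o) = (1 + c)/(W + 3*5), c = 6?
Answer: -16581/67318 ≈ -0.24631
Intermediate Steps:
x = -1/13 (x = 1/(-13) = -1/13 ≈ -0.076923)
W = -1/13 ≈ -0.076923
j(g, o) = 91/194 (j(g, o) = (1 + 6)/(-1/13 + 3*5) = 7/(-1/13 + 15) = 7/(194/13) = 7*(13/194) = 91/194)
((-11 - j(5, 13)) - 74)/(393 - 46) = ((-11 - 1*91/194) - 74)/(393 - 46) = ((-11 - 91/194) - 74)/347 = (-2225/194 - 74)*(1/347) = -16581/194*1/347 = -16581/67318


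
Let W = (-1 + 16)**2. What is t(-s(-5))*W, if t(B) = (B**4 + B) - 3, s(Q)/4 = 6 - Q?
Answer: 843311025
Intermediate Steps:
s(Q) = 24 - 4*Q (s(Q) = 4*(6 - Q) = 24 - 4*Q)
W = 225 (W = 15**2 = 225)
t(B) = -3 + B + B**4 (t(B) = (B + B**4) - 3 = -3 + B + B**4)
t(-s(-5))*W = (-3 - (24 - 4*(-5)) + (-(24 - 4*(-5)))**4)*225 = (-3 - (24 + 20) + (-(24 + 20))**4)*225 = (-3 - 1*44 + (-1*44)**4)*225 = (-3 - 44 + (-44)**4)*225 = (-3 - 44 + 3748096)*225 = 3748049*225 = 843311025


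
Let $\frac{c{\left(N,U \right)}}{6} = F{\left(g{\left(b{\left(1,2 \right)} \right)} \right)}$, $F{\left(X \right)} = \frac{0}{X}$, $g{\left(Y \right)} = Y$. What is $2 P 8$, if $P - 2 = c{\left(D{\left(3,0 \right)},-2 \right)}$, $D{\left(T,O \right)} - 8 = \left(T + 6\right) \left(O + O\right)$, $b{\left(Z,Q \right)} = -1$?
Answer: $32$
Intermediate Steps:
$D{\left(T,O \right)} = 8 + 2 O \left(6 + T\right)$ ($D{\left(T,O \right)} = 8 + \left(T + 6\right) \left(O + O\right) = 8 + \left(6 + T\right) 2 O = 8 + 2 O \left(6 + T\right)$)
$F{\left(X \right)} = 0$
$c{\left(N,U \right)} = 0$ ($c{\left(N,U \right)} = 6 \cdot 0 = 0$)
$P = 2$ ($P = 2 + 0 = 2$)
$2 P 8 = 2 \cdot 2 \cdot 8 = 4 \cdot 8 = 32$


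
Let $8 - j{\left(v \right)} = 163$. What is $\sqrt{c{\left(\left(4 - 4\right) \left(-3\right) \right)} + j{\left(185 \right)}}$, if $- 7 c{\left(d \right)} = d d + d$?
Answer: $i \sqrt{155} \approx 12.45 i$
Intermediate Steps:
$j{\left(v \right)} = -155$ ($j{\left(v \right)} = 8 - 163 = -155$)
$c{\left(d \right)} = - \frac{d}{7} - \frac{d^{2}}{7}$ ($c{\left(d \right)} = - \frac{d d + d}{7} = - \frac{d^{2} + d}{7} = - \frac{d + d^{2}}{7} = - \frac{d}{7} - \frac{d^{2}}{7}$)
$\sqrt{c{\left(\left(4 - 4\right) \left(-3\right) \right)} + j{\left(185 \right)}} = \sqrt{- \frac{\left(4 - 4\right) \left(-3\right) \left(1 + \left(4 - 4\right) \left(-3\right)\right)}{7} - 155} = \sqrt{- \frac{0 \left(-3\right) \left(1 + 0 \left(-3\right)\right)}{7} - 155} = \sqrt{\left(- \frac{1}{7}\right) 0 \left(1 + 0\right) - 155} = \sqrt{\left(- \frac{1}{7}\right) 0 \cdot 1 - 155} = \sqrt{0 - 155} = \sqrt{-155} = i \sqrt{155}$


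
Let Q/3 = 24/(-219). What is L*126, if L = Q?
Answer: -3024/73 ≈ -41.425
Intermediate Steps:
Q = -24/73 (Q = 3*(24/(-219)) = 3*(24*(-1/219)) = 3*(-8/73) = -24/73 ≈ -0.32877)
L = -24/73 ≈ -0.32877
L*126 = -24/73*126 = -3024/73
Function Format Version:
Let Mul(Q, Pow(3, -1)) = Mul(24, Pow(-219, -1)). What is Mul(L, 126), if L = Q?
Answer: Rational(-3024, 73) ≈ -41.425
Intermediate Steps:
Q = Rational(-24, 73) (Q = Mul(3, Mul(24, Pow(-219, -1))) = Mul(3, Mul(24, Rational(-1, 219))) = Mul(3, Rational(-8, 73)) = Rational(-24, 73) ≈ -0.32877)
L = Rational(-24, 73) ≈ -0.32877
Mul(L, 126) = Mul(Rational(-24, 73), 126) = Rational(-3024, 73)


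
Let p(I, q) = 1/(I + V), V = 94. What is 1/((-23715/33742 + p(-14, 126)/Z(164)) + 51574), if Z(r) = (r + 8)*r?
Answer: 38071773440/1963486885302631 ≈ 1.9390e-5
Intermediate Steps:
p(I, q) = 1/(94 + I) (p(I, q) = 1/(I + 94) = 1/(94 + I))
Z(r) = r*(8 + r) (Z(r) = (8 + r)*r = r*(8 + r))
1/((-23715/33742 + p(-14, 126)/Z(164)) + 51574) = 1/((-23715/33742 + 1/((94 - 14)*((164*(8 + 164))))) + 51574) = 1/((-23715*1/33742 + 1/(80*((164*172)))) + 51574) = 1/((-23715/33742 + (1/80)/28208) + 51574) = 1/((-23715/33742 + (1/80)*(1/28208)) + 51574) = 1/((-23715/33742 + 1/2256640) + 51574) = 1/(-26758091929/38071773440 + 51574) = 1/(1963486885302631/38071773440) = 38071773440/1963486885302631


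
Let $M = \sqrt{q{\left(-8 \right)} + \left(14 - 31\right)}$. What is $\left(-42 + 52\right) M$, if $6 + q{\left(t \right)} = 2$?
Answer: $10 i \sqrt{21} \approx 45.826 i$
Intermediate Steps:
$q{\left(t \right)} = -4$ ($q{\left(t \right)} = -6 + 2 = -4$)
$M = i \sqrt{21}$ ($M = \sqrt{-4 + \left(14 - 31\right)} = \sqrt{-4 - 17} = \sqrt{-21} = i \sqrt{21} \approx 4.5826 i$)
$\left(-42 + 52\right) M = \left(-42 + 52\right) i \sqrt{21} = 10 i \sqrt{21}$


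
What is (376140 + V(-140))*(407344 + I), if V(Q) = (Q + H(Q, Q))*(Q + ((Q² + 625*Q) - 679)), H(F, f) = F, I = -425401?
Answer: -354232475220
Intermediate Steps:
V(Q) = 2*Q*(-679 + Q² + 626*Q) (V(Q) = (Q + Q)*(Q + ((Q² + 625*Q) - 679)) = (2*Q)*(Q + (-679 + Q² + 625*Q)) = (2*Q)*(-679 + Q² + 626*Q) = 2*Q*(-679 + Q² + 626*Q))
(376140 + V(-140))*(407344 + I) = (376140 + 2*(-140)*(-679 + (-140)² + 626*(-140)))*(407344 - 425401) = (376140 + 2*(-140)*(-679 + 19600 - 87640))*(-18057) = (376140 + 2*(-140)*(-68719))*(-18057) = (376140 + 19241320)*(-18057) = 19617460*(-18057) = -354232475220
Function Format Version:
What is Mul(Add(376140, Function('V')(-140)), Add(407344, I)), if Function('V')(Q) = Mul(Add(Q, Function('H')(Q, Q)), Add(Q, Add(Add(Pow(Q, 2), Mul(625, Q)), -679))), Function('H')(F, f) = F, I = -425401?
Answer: -354232475220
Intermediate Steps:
Function('V')(Q) = Mul(2, Q, Add(-679, Pow(Q, 2), Mul(626, Q))) (Function('V')(Q) = Mul(Add(Q, Q), Add(Q, Add(Add(Pow(Q, 2), Mul(625, Q)), -679))) = Mul(Mul(2, Q), Add(Q, Add(-679, Pow(Q, 2), Mul(625, Q)))) = Mul(Mul(2, Q), Add(-679, Pow(Q, 2), Mul(626, Q))) = Mul(2, Q, Add(-679, Pow(Q, 2), Mul(626, Q))))
Mul(Add(376140, Function('V')(-140)), Add(407344, I)) = Mul(Add(376140, Mul(2, -140, Add(-679, Pow(-140, 2), Mul(626, -140)))), Add(407344, -425401)) = Mul(Add(376140, Mul(2, -140, Add(-679, 19600, -87640))), -18057) = Mul(Add(376140, Mul(2, -140, -68719)), -18057) = Mul(Add(376140, 19241320), -18057) = Mul(19617460, -18057) = -354232475220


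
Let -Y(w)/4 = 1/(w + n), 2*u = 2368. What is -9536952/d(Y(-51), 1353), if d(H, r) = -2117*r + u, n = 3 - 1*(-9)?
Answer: 9536952/2863117 ≈ 3.3310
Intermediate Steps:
n = 12 (n = 3 + 9 = 12)
u = 1184 (u = (½)*2368 = 1184)
Y(w) = -4/(12 + w) (Y(w) = -4/(w + 12) = -4/(12 + w))
d(H, r) = 1184 - 2117*r (d(H, r) = -2117*r + 1184 = 1184 - 2117*r)
-9536952/d(Y(-51), 1353) = -9536952/(1184 - 2117*1353) = -9536952/(1184 - 2864301) = -9536952/(-2863117) = -9536952*(-1/2863117) = 9536952/2863117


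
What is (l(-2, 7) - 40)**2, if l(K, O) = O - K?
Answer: 961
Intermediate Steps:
(l(-2, 7) - 40)**2 = ((7 - 1*(-2)) - 40)**2 = ((7 + 2) - 40)**2 = (9 - 40)**2 = (-31)**2 = 961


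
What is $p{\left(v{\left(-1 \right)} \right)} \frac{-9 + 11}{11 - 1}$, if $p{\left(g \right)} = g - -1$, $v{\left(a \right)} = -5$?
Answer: $- \frac{4}{5} \approx -0.8$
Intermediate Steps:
$p{\left(g \right)} = 1 + g$ ($p{\left(g \right)} = g + 1 = 1 + g$)
$p{\left(v{\left(-1 \right)} \right)} \frac{-9 + 11}{11 - 1} = \left(1 - 5\right) \frac{-9 + 11}{11 - 1} = - 4 \cdot \frac{2}{10} = - 4 \cdot 2 \cdot \frac{1}{10} = \left(-4\right) \frac{1}{5} = - \frac{4}{5}$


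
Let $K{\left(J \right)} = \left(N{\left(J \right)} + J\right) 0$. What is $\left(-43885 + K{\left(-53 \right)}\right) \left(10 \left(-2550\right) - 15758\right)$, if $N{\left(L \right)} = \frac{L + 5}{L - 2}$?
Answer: $1810607330$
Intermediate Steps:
$N{\left(L \right)} = \frac{5 + L}{-2 + L}$
$K{\left(J \right)} = 0$ ($K{\left(J \right)} = \left(\frac{5 + J}{-2 + J} + J\right) 0 = \left(J + \frac{5 + J}{-2 + J}\right) 0 = 0$)
$\left(-43885 + K{\left(-53 \right)}\right) \left(10 \left(-2550\right) - 15758\right) = \left(-43885 + 0\right) \left(10 \left(-2550\right) - 15758\right) = - 43885 \left(-25500 - 15758\right) = \left(-43885\right) \left(-41258\right) = 1810607330$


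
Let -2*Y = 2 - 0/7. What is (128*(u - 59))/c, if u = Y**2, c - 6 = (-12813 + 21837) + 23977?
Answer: -7424/33007 ≈ -0.22492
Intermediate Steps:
c = 33007 (c = 6 + ((-12813 + 21837) + 23977) = 6 + (9024 + 23977) = 6 + 33001 = 33007)
Y = -1 (Y = -(2 - 0/7)/2 = -(2 - 1*0)/2 = -(2 + 0)/2 = -1/2*2 = -1)
u = 1 (u = (-1)**2 = 1)
(128*(u - 59))/c = (128*(1 - 59))/33007 = (128*(-58))*(1/33007) = -7424*1/33007 = -7424/33007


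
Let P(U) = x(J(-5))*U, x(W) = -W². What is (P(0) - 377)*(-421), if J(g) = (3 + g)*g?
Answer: 158717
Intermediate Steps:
J(g) = g*(3 + g)
P(U) = -100*U (P(U) = (-(-5*(3 - 5))²)*U = (-(-5*(-2))²)*U = (-1*10²)*U = (-1*100)*U = -100*U)
(P(0) - 377)*(-421) = (-100*0 - 377)*(-421) = (0 - 377)*(-421) = -377*(-421) = 158717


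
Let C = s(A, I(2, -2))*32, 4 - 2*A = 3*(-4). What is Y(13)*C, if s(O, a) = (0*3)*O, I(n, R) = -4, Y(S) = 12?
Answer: 0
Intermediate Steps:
A = 8 (A = 2 - 3*(-4)/2 = 2 - 1/2*(-12) = 2 + 6 = 8)
s(O, a) = 0 (s(O, a) = 0*O = 0)
C = 0 (C = 0*32 = 0)
Y(13)*C = 12*0 = 0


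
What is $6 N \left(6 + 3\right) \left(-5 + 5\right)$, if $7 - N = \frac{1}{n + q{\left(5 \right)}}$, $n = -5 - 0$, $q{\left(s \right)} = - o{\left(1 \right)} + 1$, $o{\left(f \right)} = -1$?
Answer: $0$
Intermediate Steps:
$q{\left(s \right)} = 2$ ($q{\left(s \right)} = \left(-1\right) \left(-1\right) + 1 = 1 + 1 = 2$)
$n = -5$ ($n = -5 + 0 = -5$)
$N = \frac{22}{3}$ ($N = 7 - \frac{1}{-5 + 2} = 7 - \frac{1}{-3} = 7 - - \frac{1}{3} = 7 + \frac{1}{3} = \frac{22}{3} \approx 7.3333$)
$6 N \left(6 + 3\right) \left(-5 + 5\right) = 6 \cdot \frac{22}{3} \left(6 + 3\right) \left(-5 + 5\right) = 44 \cdot 9 \cdot 0 = 44 \cdot 0 = 0$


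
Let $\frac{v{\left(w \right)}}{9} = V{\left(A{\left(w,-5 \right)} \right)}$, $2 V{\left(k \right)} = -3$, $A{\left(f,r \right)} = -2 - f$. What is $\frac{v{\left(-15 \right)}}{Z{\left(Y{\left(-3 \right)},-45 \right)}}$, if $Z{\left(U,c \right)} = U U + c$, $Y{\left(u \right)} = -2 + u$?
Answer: $\frac{27}{40} \approx 0.675$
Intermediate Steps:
$Z{\left(U,c \right)} = c + U^{2}$ ($Z{\left(U,c \right)} = U^{2} + c = c + U^{2}$)
$V{\left(k \right)} = - \frac{3}{2}$ ($V{\left(k \right)} = \frac{1}{2} \left(-3\right) = - \frac{3}{2}$)
$v{\left(w \right)} = - \frac{27}{2}$ ($v{\left(w \right)} = 9 \left(- \frac{3}{2}\right) = - \frac{27}{2}$)
$\frac{v{\left(-15 \right)}}{Z{\left(Y{\left(-3 \right)},-45 \right)}} = - \frac{27}{2 \left(-45 + \left(-2 - 3\right)^{2}\right)} = - \frac{27}{2 \left(-45 + \left(-5\right)^{2}\right)} = - \frac{27}{2 \left(-45 + 25\right)} = - \frac{27}{2 \left(-20\right)} = \left(- \frac{27}{2}\right) \left(- \frac{1}{20}\right) = \frac{27}{40}$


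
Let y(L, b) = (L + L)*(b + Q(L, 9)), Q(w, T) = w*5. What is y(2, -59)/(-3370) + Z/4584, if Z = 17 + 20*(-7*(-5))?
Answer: 552459/2574680 ≈ 0.21457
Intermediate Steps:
Q(w, T) = 5*w
Z = 717 (Z = 17 + 20*35 = 17 + 700 = 717)
y(L, b) = 2*L*(b + 5*L) (y(L, b) = (L + L)*(b + 5*L) = (2*L)*(b + 5*L) = 2*L*(b + 5*L))
y(2, -59)/(-3370) + Z/4584 = (2*2*(-59 + 5*2))/(-3370) + 717/4584 = (2*2*(-59 + 10))*(-1/3370) + 717*(1/4584) = (2*2*(-49))*(-1/3370) + 239/1528 = -196*(-1/3370) + 239/1528 = 98/1685 + 239/1528 = 552459/2574680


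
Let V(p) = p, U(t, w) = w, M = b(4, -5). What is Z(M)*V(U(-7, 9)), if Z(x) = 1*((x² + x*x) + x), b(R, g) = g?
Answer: 405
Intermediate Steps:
M = -5
Z(x) = x + 2*x² (Z(x) = 1*((x² + x²) + x) = 1*(2*x² + x) = 1*(x + 2*x²) = x + 2*x²)
Z(M)*V(U(-7, 9)) = -5*(1 + 2*(-5))*9 = -5*(1 - 10)*9 = -5*(-9)*9 = 45*9 = 405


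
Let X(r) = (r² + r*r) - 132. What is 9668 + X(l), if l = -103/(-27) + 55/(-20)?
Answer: 55627177/5832 ≈ 9538.3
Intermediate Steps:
l = 115/108 (l = -103*(-1/27) + 55*(-1/20) = 103/27 - 11/4 = 115/108 ≈ 1.0648)
X(r) = -132 + 2*r² (X(r) = (r² + r²) - 132 = 2*r² - 132 = -132 + 2*r²)
9668 + X(l) = 9668 + (-132 + 2*(115/108)²) = 9668 + (-132 + 2*(13225/11664)) = 9668 + (-132 + 13225/5832) = 9668 - 756599/5832 = 55627177/5832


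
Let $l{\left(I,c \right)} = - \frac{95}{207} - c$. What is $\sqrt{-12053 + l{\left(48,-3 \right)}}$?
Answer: $\frac{i \sqrt{57372235}}{69} \approx 109.77 i$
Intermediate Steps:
$l{\left(I,c \right)} = - \frac{95}{207} - c$ ($l{\left(I,c \right)} = \left(-95\right) \frac{1}{207} - c = - \frac{95}{207} - c$)
$\sqrt{-12053 + l{\left(48,-3 \right)}} = \sqrt{-12053 - - \frac{526}{207}} = \sqrt{-12053 + \left(- \frac{95}{207} + 3\right)} = \sqrt{-12053 + \frac{526}{207}} = \sqrt{- \frac{2494445}{207}} = \frac{i \sqrt{57372235}}{69}$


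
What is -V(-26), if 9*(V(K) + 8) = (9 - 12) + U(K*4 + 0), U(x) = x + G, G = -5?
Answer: 184/9 ≈ 20.444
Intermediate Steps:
U(x) = -5 + x (U(x) = x - 5 = -5 + x)
V(K) = -80/9 + 4*K/9 (V(K) = -8 + ((9 - 12) + (-5 + (K*4 + 0)))/9 = -8 + (-3 + (-5 + (4*K + 0)))/9 = -8 + (-3 + (-5 + 4*K))/9 = -8 + (-8 + 4*K)/9 = -8 + (-8/9 + 4*K/9) = -80/9 + 4*K/9)
-V(-26) = -(-80/9 + (4/9)*(-26)) = -(-80/9 - 104/9) = -1*(-184/9) = 184/9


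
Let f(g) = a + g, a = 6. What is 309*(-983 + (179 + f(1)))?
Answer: -246273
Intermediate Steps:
f(g) = 6 + g
309*(-983 + (179 + f(1))) = 309*(-983 + (179 + (6 + 1))) = 309*(-983 + (179 + 7)) = 309*(-983 + 186) = 309*(-797) = -246273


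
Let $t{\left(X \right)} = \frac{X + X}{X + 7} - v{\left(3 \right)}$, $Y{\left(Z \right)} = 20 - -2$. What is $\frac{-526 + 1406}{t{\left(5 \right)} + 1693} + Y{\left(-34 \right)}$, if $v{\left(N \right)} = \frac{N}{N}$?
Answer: $\frac{228734}{10157} \approx 22.52$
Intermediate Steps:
$v{\left(N \right)} = 1$
$Y{\left(Z \right)} = 22$ ($Y{\left(Z \right)} = 20 + 2 = 22$)
$t{\left(X \right)} = -1 + \frac{2 X}{7 + X}$ ($t{\left(X \right)} = \frac{X + X}{X + 7} - 1 = \frac{2 X}{7 + X} - 1 = -1 + \frac{2 X}{7 + X}$)
$\frac{-526 + 1406}{t{\left(5 \right)} + 1693} + Y{\left(-34 \right)} = \frac{-526 + 1406}{\frac{-7 + 5}{7 + 5} + 1693} + 22 = \frac{880}{\frac{1}{12} \left(-2\right) + 1693} + 22 = \frac{880}{- \frac{1}{6} + 1693} + 22 = \frac{880}{\frac{10157}{6}} + 22 = 880 \cdot \frac{6}{10157} + 22 = \frac{5280}{10157} + 22 = \frac{228734}{10157}$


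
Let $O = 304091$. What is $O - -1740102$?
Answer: $2044193$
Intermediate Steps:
$O - -1740102 = 304091 - -1740102 = 304091 + 1740102 = 2044193$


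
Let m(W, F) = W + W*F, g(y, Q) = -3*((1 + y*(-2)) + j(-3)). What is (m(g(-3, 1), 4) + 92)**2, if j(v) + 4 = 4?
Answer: 169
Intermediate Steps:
j(v) = 0 (j(v) = -4 + 4 = 0)
g(y, Q) = -3 + 6*y (g(y, Q) = -3*((1 + y*(-2)) + 0) = -3*((1 - 2*y) + 0) = -3*(1 - 2*y) = -3 + 6*y)
m(W, F) = W + F*W
(m(g(-3, 1), 4) + 92)**2 = ((-3 + 6*(-3))*(1 + 4) + 92)**2 = ((-3 - 18)*5 + 92)**2 = (-21*5 + 92)**2 = (-105 + 92)**2 = (-13)**2 = 169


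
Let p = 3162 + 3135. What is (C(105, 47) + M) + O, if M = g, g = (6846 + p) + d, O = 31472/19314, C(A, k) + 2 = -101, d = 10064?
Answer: 223131064/9657 ≈ 23106.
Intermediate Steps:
C(A, k) = -103 (C(A, k) = -2 - 101 = -103)
p = 6297
O = 15736/9657 (O = 31472*(1/19314) = 15736/9657 ≈ 1.6295)
g = 23207 (g = (6846 + 6297) + 10064 = 13143 + 10064 = 23207)
M = 23207
(C(105, 47) + M) + O = (-103 + 23207) + 15736/9657 = 23104 + 15736/9657 = 223131064/9657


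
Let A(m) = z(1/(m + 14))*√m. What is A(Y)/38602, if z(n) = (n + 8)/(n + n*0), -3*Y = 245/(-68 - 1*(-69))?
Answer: -11347*I*√15/347418 ≈ -0.1265*I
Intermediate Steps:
Y = -245/3 (Y = -245/(3*(-68 - 1*(-69))) = -245/(3*(-68 + 69)) = -245/(3*1) = -245/3 ≈ -81.667)
z(n) = (8 + n)/n (z(n) = (8 + n)/(n + 0) = (8 + n)/n)
A(m) = √m*(8 + 1/(14 + m))*(14 + m) (A(m) = ((8 + 1/(m + 14))/(1/(m + 14)))*√m = ((8 + 1/(14 + m))/(1/(14 + m)))*√m = ((14 + m)*(8 + 1/(14 + m)))*√m = ((8 + 1/(14 + m))*(14 + m))*√m = √m*(8 + 1/(14 + m))*(14 + m))
A(Y)/38602 = (√(-245/3)*(113 + 8*(-245/3)))/38602 = ((7*I*√15/3)*(113 - 1960/3))*(1/38602) = ((7*I*√15/3)*(-1621/3))*(1/38602) = -11347*I*√15/9*(1/38602) = -11347*I*√15/347418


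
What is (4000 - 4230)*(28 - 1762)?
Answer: 398820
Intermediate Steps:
(4000 - 4230)*(28 - 1762) = -230*(-1734) = 398820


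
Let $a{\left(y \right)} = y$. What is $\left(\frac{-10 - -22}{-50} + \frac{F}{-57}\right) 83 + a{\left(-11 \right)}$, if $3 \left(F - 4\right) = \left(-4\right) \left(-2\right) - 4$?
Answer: $- \frac{165383}{4275} \approx -38.686$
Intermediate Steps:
$F = \frac{16}{3}$ ($F = 4 + \frac{\left(-4\right) \left(-2\right) - 4}{3} = 4 + \frac{8 - 4}{3} = 4 + \frac{1}{3} \cdot 4 = 4 + \frac{4}{3} = \frac{16}{3} \approx 5.3333$)
$\left(\frac{-10 - -22}{-50} + \frac{F}{-57}\right) 83 + a{\left(-11 \right)} = \left(\frac{-10 - -22}{-50} + \frac{16}{3 \left(-57\right)}\right) 83 - 11 = \left(\left(-10 + 22\right) \left(- \frac{1}{50}\right) + \frac{16}{3} \left(- \frac{1}{57}\right)\right) 83 - 11 = \left(12 \left(- \frac{1}{50}\right) - \frac{16}{171}\right) 83 - 11 = \left(- \frac{6}{25} - \frac{16}{171}\right) 83 - 11 = \left(- \frac{1426}{4275}\right) 83 - 11 = - \frac{118358}{4275} - 11 = - \frac{165383}{4275}$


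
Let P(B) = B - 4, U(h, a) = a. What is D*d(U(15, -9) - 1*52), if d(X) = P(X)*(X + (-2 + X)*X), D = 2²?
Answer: -983320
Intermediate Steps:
D = 4
P(B) = -4 + B
d(X) = (-4 + X)*(X + X*(-2 + X)) (d(X) = (-4 + X)*(X + (-2 + X)*X) = (-4 + X)*(X + X*(-2 + X)))
D*d(U(15, -9) - 1*52) = 4*((-9 - 1*52)*(-1 + (-9 - 1*52))*(-4 + (-9 - 1*52))) = 4*((-9 - 52)*(-1 + (-9 - 52))*(-4 + (-9 - 52))) = 4*(-61*(-1 - 61)*(-4 - 61)) = 4*(-61*(-62)*(-65)) = 4*(-245830) = -983320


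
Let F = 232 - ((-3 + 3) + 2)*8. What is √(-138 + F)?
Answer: √78 ≈ 8.8318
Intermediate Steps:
F = 216 (F = 232 - (0 + 2)*8 = 232 - 2*8 = 232 - 1*16 = 232 - 16 = 216)
√(-138 + F) = √(-138 + 216) = √78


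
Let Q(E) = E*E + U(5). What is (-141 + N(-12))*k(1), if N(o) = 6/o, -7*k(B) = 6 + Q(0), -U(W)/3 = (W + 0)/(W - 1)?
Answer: 2547/56 ≈ 45.482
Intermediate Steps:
U(W) = -3*W/(-1 + W) (U(W) = -3*(W + 0)/(W - 1) = -3*W/(-1 + W))
Q(E) = -15/4 + E² (Q(E) = E*E - 3*5/(-1 + 5) = E² - 3*5/4 = E² - 3*5*¼ = E² - 15/4 = -15/4 + E²)
k(B) = -9/28 (k(B) = -(6 + (-15/4 + 0²))/7 = -(6 + (-15/4 + 0))/7 = -(6 - 15/4)/7 = -⅐*9/4 = -9/28)
(-141 + N(-12))*k(1) = (-141 + 6/(-12))*(-9/28) = (-141 + 6*(-1/12))*(-9/28) = (-141 - ½)*(-9/28) = -283/2*(-9/28) = 2547/56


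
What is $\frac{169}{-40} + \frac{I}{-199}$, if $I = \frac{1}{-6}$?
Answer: $- \frac{100873}{23880} \approx -4.2242$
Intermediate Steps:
$I = - \frac{1}{6} \approx -0.16667$
$\frac{169}{-40} + \frac{I}{-199} = \frac{169}{-40} - \frac{1}{6 \left(-199\right)} = 169 \left(- \frac{1}{40}\right) - - \frac{1}{1194} = - \frac{169}{40} + \frac{1}{1194} = - \frac{100873}{23880}$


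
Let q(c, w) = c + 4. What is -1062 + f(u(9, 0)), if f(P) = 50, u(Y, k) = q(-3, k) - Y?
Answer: -1012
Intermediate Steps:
q(c, w) = 4 + c
u(Y, k) = 1 - Y (u(Y, k) = (4 - 3) - Y = 1 - Y)
-1062 + f(u(9, 0)) = -1062 + 50 = -1012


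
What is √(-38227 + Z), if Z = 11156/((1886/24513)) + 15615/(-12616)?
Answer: √3777954785321244866/5948444 ≈ 326.76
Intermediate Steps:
Z = 1725015287679/11896888 (Z = 11156/((1886*(1/24513))) + 15615*(-1/12616) = 11156/(1886/24513) - 15615/12616 = 11156*(24513/1886) - 15615/12616 = 136733514/943 - 15615/12616 = 1725015287679/11896888 ≈ 1.4500e+5)
√(-38227 + Z) = √(-38227 + 1725015287679/11896888) = √(1270232950103/11896888) = √3777954785321244866/5948444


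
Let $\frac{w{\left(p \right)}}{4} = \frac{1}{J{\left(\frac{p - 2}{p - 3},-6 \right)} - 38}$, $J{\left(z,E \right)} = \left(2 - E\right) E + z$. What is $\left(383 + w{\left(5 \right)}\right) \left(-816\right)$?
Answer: $- \frac{52810704}{169} \approx -3.1249 \cdot 10^{5}$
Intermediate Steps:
$J{\left(z,E \right)} = z + E \left(2 - E\right)$ ($J{\left(z,E \right)} = E \left(2 - E\right) + z = z + E \left(2 - E\right)$)
$w{\left(p \right)} = \frac{4}{-86 + \frac{-2 + p}{-3 + p}}$ ($w{\left(p \right)} = \frac{4}{\left(\frac{p - 2}{p - 3} - \left(-6\right)^{2} + 2 \left(-6\right)\right) - 38} = \frac{4}{\left(\frac{-2 + p}{-3 + p} - 36 - 12\right) - 38} = \frac{4}{\left(-48 + \frac{-2 + p}{-3 + p}\right) - 38} = \frac{4}{-86 + \frac{-2 + p}{-3 + p}}$)
$\left(383 + w{\left(5 \right)}\right) \left(-816\right) = \left(383 + \frac{4 \left(3 - 5\right)}{-256 + 85 \cdot 5}\right) \left(-816\right) = \left(383 + \frac{4 \left(3 - 5\right)}{-256 + 425}\right) \left(-816\right) = \left(383 + 4 \cdot \frac{1}{169} \left(-2\right)\right) \left(-816\right) = \left(383 - \frac{8}{169}\right) \left(-816\right) = \frac{64719}{169} \left(-816\right) = - \frac{52810704}{169}$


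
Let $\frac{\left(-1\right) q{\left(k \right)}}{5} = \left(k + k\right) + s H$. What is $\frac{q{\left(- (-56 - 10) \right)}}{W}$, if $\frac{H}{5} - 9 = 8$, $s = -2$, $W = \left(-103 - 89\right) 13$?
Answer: $- \frac{95}{1248} \approx -0.076122$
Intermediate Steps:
$W = -2496$ ($W = \left(-192\right) 13 = -2496$)
$H = 85$ ($H = 45 + 5 \cdot 8 = 45 + 40 = 85$)
$q{\left(k \right)} = 850 - 10 k$ ($q{\left(k \right)} = - 5 \left(\left(k + k\right) - 170\right) = - 5 \left(2 k - 170\right) = - 5 \left(-170 + 2 k\right) = 850 - 10 k$)
$\frac{q{\left(- (-56 - 10) \right)}}{W} = \frac{850 - 10 \left(- (-56 - 10)\right)}{-2496} = \left(850 - 10 \left(\left(-1\right) \left(-66\right)\right)\right) \left(- \frac{1}{2496}\right) = \left(850 - 660\right) \left(- \frac{1}{2496}\right) = 190 \left(- \frac{1}{2496}\right) = - \frac{95}{1248}$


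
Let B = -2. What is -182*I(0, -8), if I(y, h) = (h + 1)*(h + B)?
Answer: -12740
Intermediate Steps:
I(y, h) = (1 + h)*(-2 + h) (I(y, h) = (h + 1)*(h - 2) = (1 + h)*(-2 + h))
-182*I(0, -8) = -182*(-2 + (-8)² - 1*(-8)) = -182*(-2 + 64 + 8) = -182*70 = -12740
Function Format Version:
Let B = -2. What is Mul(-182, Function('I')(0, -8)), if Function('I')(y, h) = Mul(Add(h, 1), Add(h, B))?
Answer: -12740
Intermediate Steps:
Function('I')(y, h) = Mul(Add(1, h), Add(-2, h)) (Function('I')(y, h) = Mul(Add(h, 1), Add(h, -2)) = Mul(Add(1, h), Add(-2, h)))
Mul(-182, Function('I')(0, -8)) = Mul(-182, Add(-2, Pow(-8, 2), Mul(-1, -8))) = Mul(-182, Add(-2, 64, 8)) = Mul(-182, 70) = -12740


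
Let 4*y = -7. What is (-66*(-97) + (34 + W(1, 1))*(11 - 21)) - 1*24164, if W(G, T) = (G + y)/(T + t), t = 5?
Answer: -72403/4 ≈ -18101.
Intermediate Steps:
y = -7/4 (y = (1/4)*(-7) = -7/4 ≈ -1.7500)
W(G, T) = (-7/4 + G)/(5 + T) (W(G, T) = (G - 7/4)/(T + 5) = (-7/4 + G)/(5 + T))
(-66*(-97) + (34 + W(1, 1))*(11 - 21)) - 1*24164 = (-66*(-97) + (34 + (-7/4 + 1)/(5 + 1))*(11 - 21)) - 1*24164 = (6402 + (34 - 3/4/6)*(-10)) - 24164 = (6402 + (34 + (1/6)*(-3/4))*(-10)) - 24164 = (6402 + (34 - 1/8)*(-10)) - 24164 = (6402 + (271/8)*(-10)) - 24164 = (6402 - 1355/4) - 24164 = 24253/4 - 24164 = -72403/4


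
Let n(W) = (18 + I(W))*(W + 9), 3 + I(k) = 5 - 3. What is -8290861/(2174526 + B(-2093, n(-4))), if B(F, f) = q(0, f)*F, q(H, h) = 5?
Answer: -8290861/2164061 ≈ -3.8312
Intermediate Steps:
I(k) = -1 (I(k) = -3 + (5 - 3) = -3 + 2 = -1)
n(W) = 153 + 17*W (n(W) = (18 - 1)*(W + 9) = 17*(9 + W) = 153 + 17*W)
B(F, f) = 5*F
-8290861/(2174526 + B(-2093, n(-4))) = -8290861/(2174526 + 5*(-2093)) = -8290861/(2174526 - 10465) = -8290861/2164061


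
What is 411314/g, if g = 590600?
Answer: 205657/295300 ≈ 0.69643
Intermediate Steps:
411314/g = 411314/590600 = 411314*(1/590600) = 205657/295300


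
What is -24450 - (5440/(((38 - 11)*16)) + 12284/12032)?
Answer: -1986836837/81216 ≈ -24464.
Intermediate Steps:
-24450 - (5440/(((38 - 11)*16)) + 12284/12032) = -24450 - (5440/((27*16)) + 12284*(1/12032)) = -24450 - (5440/432 + 3071/3008) = -24450 - (5440*(1/432) + 3071/3008) = -24450 - (340/27 + 3071/3008) = -24450 - 1*1105637/81216 = -24450 - 1105637/81216 = -1986836837/81216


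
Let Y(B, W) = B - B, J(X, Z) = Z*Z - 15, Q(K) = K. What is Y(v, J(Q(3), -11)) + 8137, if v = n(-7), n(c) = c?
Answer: 8137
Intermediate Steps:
J(X, Z) = -15 + Z² (J(X, Z) = Z² - 15 = -15 + Z²)
v = -7
Y(B, W) = 0
Y(v, J(Q(3), -11)) + 8137 = 0 + 8137 = 8137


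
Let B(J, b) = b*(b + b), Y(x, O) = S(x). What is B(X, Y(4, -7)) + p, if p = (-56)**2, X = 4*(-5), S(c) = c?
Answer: 3168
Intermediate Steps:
X = -20
p = 3136
Y(x, O) = x
B(J, b) = 2*b**2 (B(J, b) = b*(2*b) = 2*b**2)
B(X, Y(4, -7)) + p = 2*4**2 + 3136 = 2*16 + 3136 = 32 + 3136 = 3168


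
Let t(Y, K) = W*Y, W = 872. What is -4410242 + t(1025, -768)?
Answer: -3516442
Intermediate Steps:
t(Y, K) = 872*Y
-4410242 + t(1025, -768) = -4410242 + 872*1025 = -4410242 + 893800 = -3516442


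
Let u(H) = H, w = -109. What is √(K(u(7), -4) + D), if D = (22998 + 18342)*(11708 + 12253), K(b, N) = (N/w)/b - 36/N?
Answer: √576666192490633/763 ≈ 31473.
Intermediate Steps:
K(b, N) = -36/N - N/(109*b) (K(b, N) = (N/(-109))/b - 36/N = (N*(-1/109))/b - 36/N = (-N/109)/b - 36/N = -N/(109*b) - 36/N = -36/N - N/(109*b))
D = 990547740 (D = 41340*23961 = 990547740)
√(K(u(7), -4) + D) = √((-36/(-4) - 1/109*(-4)/7) + 990547740) = √((-36*(-¼) - 1/109*(-4)*⅐) + 990547740) = √((9 + 4/763) + 990547740) = √(6871/763 + 990547740) = √(755787932491/763) = √576666192490633/763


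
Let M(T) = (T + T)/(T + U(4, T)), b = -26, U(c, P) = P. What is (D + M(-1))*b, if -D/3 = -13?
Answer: -1040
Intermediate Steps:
D = 39 (D = -3*(-13) = 39)
M(T) = 1 (M(T) = (T + T)/(T + T) = (2*T)/((2*T)) = (2*T)*(1/(2*T)) = 1)
(D + M(-1))*b = (39 + 1)*(-26) = 40*(-26) = -1040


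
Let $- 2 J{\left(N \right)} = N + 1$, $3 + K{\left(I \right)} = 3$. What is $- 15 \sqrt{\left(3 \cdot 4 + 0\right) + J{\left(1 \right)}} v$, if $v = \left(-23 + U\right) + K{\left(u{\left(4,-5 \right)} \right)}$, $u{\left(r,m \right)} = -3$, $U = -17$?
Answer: $600 \sqrt{11} \approx 1990.0$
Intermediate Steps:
$K{\left(I \right)} = 0$ ($K{\left(I \right)} = -3 + 3 = 0$)
$J{\left(N \right)} = - \frac{1}{2} - \frac{N}{2}$ ($J{\left(N \right)} = - \frac{N + 1}{2} = - \frac{1 + N}{2} = - \frac{1}{2} - \frac{N}{2}$)
$v = -40$ ($v = \left(-23 - 17\right) + 0 = -40 + 0 = -40$)
$- 15 \sqrt{\left(3 \cdot 4 + 0\right) + J{\left(1 \right)}} v = - 15 \sqrt{\left(3 \cdot 4 + 0\right) - 1} \left(-40\right) = - 15 \sqrt{\left(12 + 0\right) - 1} \left(-40\right) = - 15 \sqrt{12 - 1} \left(-40\right) = - 15 \sqrt{11} \left(-40\right) = 600 \sqrt{11}$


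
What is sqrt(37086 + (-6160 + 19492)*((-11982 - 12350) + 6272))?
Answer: I*sqrt(240738834) ≈ 15516.0*I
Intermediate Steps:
sqrt(37086 + (-6160 + 19492)*((-11982 - 12350) + 6272)) = sqrt(37086 + 13332*(-24332 + 6272)) = sqrt(37086 + 13332*(-18060)) = sqrt(37086 - 240775920) = sqrt(-240738834) = I*sqrt(240738834)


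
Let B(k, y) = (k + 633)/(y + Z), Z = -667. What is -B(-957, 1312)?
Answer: 108/215 ≈ 0.50233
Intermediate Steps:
B(k, y) = (633 + k)/(-667 + y) (B(k, y) = (k + 633)/(y - 667) = (633 + k)/(-667 + y))
-B(-957, 1312) = -(633 - 957)/(-667 + 1312) = -(-324)/645 = -1*(-108/215) = 108/215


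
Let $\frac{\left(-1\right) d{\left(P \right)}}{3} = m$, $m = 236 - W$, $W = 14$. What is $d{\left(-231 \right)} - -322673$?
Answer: $322007$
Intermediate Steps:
$m = 222$ ($m = 236 - 14 = 222$)
$d{\left(P \right)} = -666$ ($d{\left(P \right)} = \left(-3\right) 222 = -666$)
$d{\left(-231 \right)} - -322673 = -666 - -322673 = -666 + 322673 = 322007$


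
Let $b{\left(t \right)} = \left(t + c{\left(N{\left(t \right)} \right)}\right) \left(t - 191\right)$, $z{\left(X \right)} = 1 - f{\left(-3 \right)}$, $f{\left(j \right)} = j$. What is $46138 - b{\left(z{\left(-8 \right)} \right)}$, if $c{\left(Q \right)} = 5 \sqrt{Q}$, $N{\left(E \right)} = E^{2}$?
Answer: $50626$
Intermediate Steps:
$z{\left(X \right)} = 4$ ($z{\left(X \right)} = 1 - -3 = 1 + 3 = 4$)
$b{\left(t \right)} = \left(-191 + t\right) \left(t + 5 \sqrt{t^{2}}\right)$ ($b{\left(t \right)} = \left(t + 5 \sqrt{t^{2}}\right) \left(t - 191\right) = \left(t + 5 \sqrt{t^{2}}\right) \left(-191 + t\right) = \left(-191 + t\right) \left(t + 5 \sqrt{t^{2}}\right)$)
$46138 - b{\left(z{\left(-8 \right)} \right)} = 46138 - \left(4^{2} - 955 \sqrt{4^{2}} - 764 + 5 \cdot 4 \sqrt{4^{2}}\right) = 46138 - \left(16 - 955 \sqrt{16} - 764 + 5 \cdot 4 \sqrt{16}\right) = 46138 - \left(16 - 3820 - 764 + 5 \cdot 4 \cdot 4\right) = 46138 - \left(16 - 3820 - 764 + 80\right) = 46138 - -4488 = 46138 + 4488 = 50626$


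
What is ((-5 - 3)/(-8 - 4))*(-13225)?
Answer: -26450/3 ≈ -8816.7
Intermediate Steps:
((-5 - 3)/(-8 - 4))*(-13225) = -8/(-12)*(-13225) = -8*(-1/12)*(-13225) = (⅔)*(-13225) = -26450/3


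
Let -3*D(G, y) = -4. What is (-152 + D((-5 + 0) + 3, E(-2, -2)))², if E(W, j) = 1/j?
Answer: 204304/9 ≈ 22700.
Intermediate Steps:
E(W, j) = 1/j
D(G, y) = 4/3 (D(G, y) = -⅓*(-4) = 4/3)
(-152 + D((-5 + 0) + 3, E(-2, -2)))² = (-152 + 4/3)² = (-452/3)² = 204304/9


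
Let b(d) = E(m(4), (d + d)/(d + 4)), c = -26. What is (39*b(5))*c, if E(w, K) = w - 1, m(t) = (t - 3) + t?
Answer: -4056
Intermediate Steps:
m(t) = -3 + 2*t (m(t) = (-3 + t) + t = -3 + 2*t)
E(w, K) = -1 + w
b(d) = 4 (b(d) = -1 + (-3 + 2*4) = -1 + (-3 + 8) = -1 + 5 = 4)
(39*b(5))*c = (39*4)*(-26) = 156*(-26) = -4056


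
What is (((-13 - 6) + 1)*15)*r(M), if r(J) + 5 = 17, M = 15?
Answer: -3240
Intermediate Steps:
r(J) = 12 (r(J) = -5 + 17 = 12)
(((-13 - 6) + 1)*15)*r(M) = (((-13 - 6) + 1)*15)*12 = ((-19 + 1)*15)*12 = -18*15*12 = -270*12 = -3240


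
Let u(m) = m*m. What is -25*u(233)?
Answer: -1357225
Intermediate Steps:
u(m) = m²
-25*u(233) = -25*233² = -25*54289 = -1357225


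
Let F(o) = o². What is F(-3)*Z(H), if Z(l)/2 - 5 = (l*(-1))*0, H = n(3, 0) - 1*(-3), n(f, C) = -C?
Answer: 90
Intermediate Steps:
H = 3 (H = -1*0 - 1*(-3) = 0 + 3 = 3)
Z(l) = 10 (Z(l) = 10 + 2*((l*(-1))*0) = 10 + 2*(-l*0) = 10 + 2*0 = 10 + 0 = 10)
F(-3)*Z(H) = (-3)²*10 = 9*10 = 90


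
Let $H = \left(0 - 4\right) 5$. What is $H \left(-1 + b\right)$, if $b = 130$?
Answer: $-2580$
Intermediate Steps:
$H = -20$ ($H = \left(-4\right) 5 = -20$)
$H \left(-1 + b\right) = - 20 \left(-1 + 130\right) = \left(-20\right) 129 = -2580$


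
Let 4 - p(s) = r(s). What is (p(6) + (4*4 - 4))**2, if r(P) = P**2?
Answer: 400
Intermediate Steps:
p(s) = 4 - s**2
(p(6) + (4*4 - 4))**2 = ((4 - 1*6**2) + (4*4 - 4))**2 = ((4 - 1*36) + (16 - 4))**2 = ((4 - 36) + 12)**2 = (-32 + 12)**2 = (-20)**2 = 400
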